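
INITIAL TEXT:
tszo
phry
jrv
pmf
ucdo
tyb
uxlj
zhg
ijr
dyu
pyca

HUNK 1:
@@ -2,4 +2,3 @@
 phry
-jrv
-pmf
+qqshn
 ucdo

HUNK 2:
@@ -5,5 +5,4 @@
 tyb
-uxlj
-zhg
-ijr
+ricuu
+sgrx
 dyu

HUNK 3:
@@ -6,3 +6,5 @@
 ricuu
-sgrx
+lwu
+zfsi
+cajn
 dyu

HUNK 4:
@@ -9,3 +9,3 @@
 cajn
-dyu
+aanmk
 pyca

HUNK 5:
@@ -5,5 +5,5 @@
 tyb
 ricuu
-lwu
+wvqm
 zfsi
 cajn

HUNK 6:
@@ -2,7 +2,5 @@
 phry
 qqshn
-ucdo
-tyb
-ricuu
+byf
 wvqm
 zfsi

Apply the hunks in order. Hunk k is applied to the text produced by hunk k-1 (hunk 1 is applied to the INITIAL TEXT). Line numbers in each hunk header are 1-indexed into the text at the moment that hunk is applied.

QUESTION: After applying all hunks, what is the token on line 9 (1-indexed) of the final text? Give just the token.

Hunk 1: at line 2 remove [jrv,pmf] add [qqshn] -> 10 lines: tszo phry qqshn ucdo tyb uxlj zhg ijr dyu pyca
Hunk 2: at line 5 remove [uxlj,zhg,ijr] add [ricuu,sgrx] -> 9 lines: tszo phry qqshn ucdo tyb ricuu sgrx dyu pyca
Hunk 3: at line 6 remove [sgrx] add [lwu,zfsi,cajn] -> 11 lines: tszo phry qqshn ucdo tyb ricuu lwu zfsi cajn dyu pyca
Hunk 4: at line 9 remove [dyu] add [aanmk] -> 11 lines: tszo phry qqshn ucdo tyb ricuu lwu zfsi cajn aanmk pyca
Hunk 5: at line 5 remove [lwu] add [wvqm] -> 11 lines: tszo phry qqshn ucdo tyb ricuu wvqm zfsi cajn aanmk pyca
Hunk 6: at line 2 remove [ucdo,tyb,ricuu] add [byf] -> 9 lines: tszo phry qqshn byf wvqm zfsi cajn aanmk pyca
Final line 9: pyca

Answer: pyca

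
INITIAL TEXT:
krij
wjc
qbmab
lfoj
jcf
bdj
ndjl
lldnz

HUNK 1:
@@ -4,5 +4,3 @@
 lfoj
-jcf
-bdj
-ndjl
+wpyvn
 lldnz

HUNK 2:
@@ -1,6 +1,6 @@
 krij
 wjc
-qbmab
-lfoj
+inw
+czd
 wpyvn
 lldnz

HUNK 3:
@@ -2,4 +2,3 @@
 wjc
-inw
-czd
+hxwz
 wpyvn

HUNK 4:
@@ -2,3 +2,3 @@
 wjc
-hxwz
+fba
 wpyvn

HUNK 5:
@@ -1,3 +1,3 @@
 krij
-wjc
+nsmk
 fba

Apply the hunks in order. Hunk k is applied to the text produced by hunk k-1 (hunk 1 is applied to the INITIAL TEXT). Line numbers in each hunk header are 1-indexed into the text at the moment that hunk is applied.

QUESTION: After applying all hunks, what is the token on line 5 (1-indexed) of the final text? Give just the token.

Answer: lldnz

Derivation:
Hunk 1: at line 4 remove [jcf,bdj,ndjl] add [wpyvn] -> 6 lines: krij wjc qbmab lfoj wpyvn lldnz
Hunk 2: at line 1 remove [qbmab,lfoj] add [inw,czd] -> 6 lines: krij wjc inw czd wpyvn lldnz
Hunk 3: at line 2 remove [inw,czd] add [hxwz] -> 5 lines: krij wjc hxwz wpyvn lldnz
Hunk 4: at line 2 remove [hxwz] add [fba] -> 5 lines: krij wjc fba wpyvn lldnz
Hunk 5: at line 1 remove [wjc] add [nsmk] -> 5 lines: krij nsmk fba wpyvn lldnz
Final line 5: lldnz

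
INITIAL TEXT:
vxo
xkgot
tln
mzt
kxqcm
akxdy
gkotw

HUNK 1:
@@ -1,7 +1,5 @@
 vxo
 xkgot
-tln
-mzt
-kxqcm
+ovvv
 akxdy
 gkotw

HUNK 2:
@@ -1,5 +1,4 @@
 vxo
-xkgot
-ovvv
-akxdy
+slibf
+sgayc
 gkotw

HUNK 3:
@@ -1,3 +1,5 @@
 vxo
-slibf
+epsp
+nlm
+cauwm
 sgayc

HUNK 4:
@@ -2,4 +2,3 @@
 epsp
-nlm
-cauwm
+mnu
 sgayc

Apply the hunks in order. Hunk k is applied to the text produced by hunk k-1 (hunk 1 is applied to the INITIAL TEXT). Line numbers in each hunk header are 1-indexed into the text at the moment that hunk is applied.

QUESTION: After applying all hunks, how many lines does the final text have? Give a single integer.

Hunk 1: at line 1 remove [tln,mzt,kxqcm] add [ovvv] -> 5 lines: vxo xkgot ovvv akxdy gkotw
Hunk 2: at line 1 remove [xkgot,ovvv,akxdy] add [slibf,sgayc] -> 4 lines: vxo slibf sgayc gkotw
Hunk 3: at line 1 remove [slibf] add [epsp,nlm,cauwm] -> 6 lines: vxo epsp nlm cauwm sgayc gkotw
Hunk 4: at line 2 remove [nlm,cauwm] add [mnu] -> 5 lines: vxo epsp mnu sgayc gkotw
Final line count: 5

Answer: 5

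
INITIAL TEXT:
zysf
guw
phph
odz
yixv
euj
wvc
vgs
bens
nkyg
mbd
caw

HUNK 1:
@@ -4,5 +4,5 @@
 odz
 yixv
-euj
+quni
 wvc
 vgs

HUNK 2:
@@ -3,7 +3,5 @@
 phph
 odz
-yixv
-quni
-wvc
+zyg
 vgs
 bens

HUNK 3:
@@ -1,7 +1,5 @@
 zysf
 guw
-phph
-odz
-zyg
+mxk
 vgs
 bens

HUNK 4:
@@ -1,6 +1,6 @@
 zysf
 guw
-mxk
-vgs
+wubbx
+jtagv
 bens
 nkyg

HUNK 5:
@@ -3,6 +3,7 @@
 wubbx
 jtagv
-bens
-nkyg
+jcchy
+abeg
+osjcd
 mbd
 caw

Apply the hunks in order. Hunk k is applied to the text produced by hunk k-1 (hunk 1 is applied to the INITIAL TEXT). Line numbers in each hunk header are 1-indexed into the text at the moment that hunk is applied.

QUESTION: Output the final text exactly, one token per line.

Hunk 1: at line 4 remove [euj] add [quni] -> 12 lines: zysf guw phph odz yixv quni wvc vgs bens nkyg mbd caw
Hunk 2: at line 3 remove [yixv,quni,wvc] add [zyg] -> 10 lines: zysf guw phph odz zyg vgs bens nkyg mbd caw
Hunk 3: at line 1 remove [phph,odz,zyg] add [mxk] -> 8 lines: zysf guw mxk vgs bens nkyg mbd caw
Hunk 4: at line 1 remove [mxk,vgs] add [wubbx,jtagv] -> 8 lines: zysf guw wubbx jtagv bens nkyg mbd caw
Hunk 5: at line 3 remove [bens,nkyg] add [jcchy,abeg,osjcd] -> 9 lines: zysf guw wubbx jtagv jcchy abeg osjcd mbd caw

Answer: zysf
guw
wubbx
jtagv
jcchy
abeg
osjcd
mbd
caw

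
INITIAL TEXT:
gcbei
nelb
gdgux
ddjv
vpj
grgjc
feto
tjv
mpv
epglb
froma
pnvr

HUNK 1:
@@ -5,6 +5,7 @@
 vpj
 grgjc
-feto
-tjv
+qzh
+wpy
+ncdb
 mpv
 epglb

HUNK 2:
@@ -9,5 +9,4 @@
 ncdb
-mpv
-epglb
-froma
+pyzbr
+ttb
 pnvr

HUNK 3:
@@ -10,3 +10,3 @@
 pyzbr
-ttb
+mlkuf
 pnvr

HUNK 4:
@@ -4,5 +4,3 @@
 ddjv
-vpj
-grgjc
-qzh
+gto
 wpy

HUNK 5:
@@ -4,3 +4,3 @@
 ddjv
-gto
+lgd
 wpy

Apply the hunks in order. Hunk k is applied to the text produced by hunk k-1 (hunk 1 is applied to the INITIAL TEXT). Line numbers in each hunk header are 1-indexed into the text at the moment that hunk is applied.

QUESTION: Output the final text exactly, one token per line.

Hunk 1: at line 5 remove [feto,tjv] add [qzh,wpy,ncdb] -> 13 lines: gcbei nelb gdgux ddjv vpj grgjc qzh wpy ncdb mpv epglb froma pnvr
Hunk 2: at line 9 remove [mpv,epglb,froma] add [pyzbr,ttb] -> 12 lines: gcbei nelb gdgux ddjv vpj grgjc qzh wpy ncdb pyzbr ttb pnvr
Hunk 3: at line 10 remove [ttb] add [mlkuf] -> 12 lines: gcbei nelb gdgux ddjv vpj grgjc qzh wpy ncdb pyzbr mlkuf pnvr
Hunk 4: at line 4 remove [vpj,grgjc,qzh] add [gto] -> 10 lines: gcbei nelb gdgux ddjv gto wpy ncdb pyzbr mlkuf pnvr
Hunk 5: at line 4 remove [gto] add [lgd] -> 10 lines: gcbei nelb gdgux ddjv lgd wpy ncdb pyzbr mlkuf pnvr

Answer: gcbei
nelb
gdgux
ddjv
lgd
wpy
ncdb
pyzbr
mlkuf
pnvr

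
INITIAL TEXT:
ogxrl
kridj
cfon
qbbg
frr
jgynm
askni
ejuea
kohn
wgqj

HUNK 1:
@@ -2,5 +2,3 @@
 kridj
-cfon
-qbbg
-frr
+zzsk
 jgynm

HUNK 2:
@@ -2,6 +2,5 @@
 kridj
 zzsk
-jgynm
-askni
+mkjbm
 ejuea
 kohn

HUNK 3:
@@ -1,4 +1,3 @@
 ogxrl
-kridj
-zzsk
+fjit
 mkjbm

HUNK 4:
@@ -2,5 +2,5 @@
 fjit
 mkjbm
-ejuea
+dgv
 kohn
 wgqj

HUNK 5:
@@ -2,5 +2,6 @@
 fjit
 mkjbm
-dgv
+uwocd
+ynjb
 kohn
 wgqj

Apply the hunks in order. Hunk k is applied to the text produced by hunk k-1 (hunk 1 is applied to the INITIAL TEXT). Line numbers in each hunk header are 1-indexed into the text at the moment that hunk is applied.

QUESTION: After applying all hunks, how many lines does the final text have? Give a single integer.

Answer: 7

Derivation:
Hunk 1: at line 2 remove [cfon,qbbg,frr] add [zzsk] -> 8 lines: ogxrl kridj zzsk jgynm askni ejuea kohn wgqj
Hunk 2: at line 2 remove [jgynm,askni] add [mkjbm] -> 7 lines: ogxrl kridj zzsk mkjbm ejuea kohn wgqj
Hunk 3: at line 1 remove [kridj,zzsk] add [fjit] -> 6 lines: ogxrl fjit mkjbm ejuea kohn wgqj
Hunk 4: at line 2 remove [ejuea] add [dgv] -> 6 lines: ogxrl fjit mkjbm dgv kohn wgqj
Hunk 5: at line 2 remove [dgv] add [uwocd,ynjb] -> 7 lines: ogxrl fjit mkjbm uwocd ynjb kohn wgqj
Final line count: 7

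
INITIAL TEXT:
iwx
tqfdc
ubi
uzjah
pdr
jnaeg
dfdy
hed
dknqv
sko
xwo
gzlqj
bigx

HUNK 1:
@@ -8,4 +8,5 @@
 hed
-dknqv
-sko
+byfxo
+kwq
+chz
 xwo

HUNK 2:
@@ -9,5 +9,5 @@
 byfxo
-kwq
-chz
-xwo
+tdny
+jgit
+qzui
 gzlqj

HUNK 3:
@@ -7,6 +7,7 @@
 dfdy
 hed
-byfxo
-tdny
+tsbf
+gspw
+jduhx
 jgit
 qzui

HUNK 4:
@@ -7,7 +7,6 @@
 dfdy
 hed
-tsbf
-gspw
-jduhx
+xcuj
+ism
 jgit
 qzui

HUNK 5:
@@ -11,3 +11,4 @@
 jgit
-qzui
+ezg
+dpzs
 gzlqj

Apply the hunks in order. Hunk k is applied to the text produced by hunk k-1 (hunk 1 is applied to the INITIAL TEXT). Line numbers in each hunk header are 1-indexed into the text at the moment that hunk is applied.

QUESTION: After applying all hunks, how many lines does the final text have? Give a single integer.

Answer: 15

Derivation:
Hunk 1: at line 8 remove [dknqv,sko] add [byfxo,kwq,chz] -> 14 lines: iwx tqfdc ubi uzjah pdr jnaeg dfdy hed byfxo kwq chz xwo gzlqj bigx
Hunk 2: at line 9 remove [kwq,chz,xwo] add [tdny,jgit,qzui] -> 14 lines: iwx tqfdc ubi uzjah pdr jnaeg dfdy hed byfxo tdny jgit qzui gzlqj bigx
Hunk 3: at line 7 remove [byfxo,tdny] add [tsbf,gspw,jduhx] -> 15 lines: iwx tqfdc ubi uzjah pdr jnaeg dfdy hed tsbf gspw jduhx jgit qzui gzlqj bigx
Hunk 4: at line 7 remove [tsbf,gspw,jduhx] add [xcuj,ism] -> 14 lines: iwx tqfdc ubi uzjah pdr jnaeg dfdy hed xcuj ism jgit qzui gzlqj bigx
Hunk 5: at line 11 remove [qzui] add [ezg,dpzs] -> 15 lines: iwx tqfdc ubi uzjah pdr jnaeg dfdy hed xcuj ism jgit ezg dpzs gzlqj bigx
Final line count: 15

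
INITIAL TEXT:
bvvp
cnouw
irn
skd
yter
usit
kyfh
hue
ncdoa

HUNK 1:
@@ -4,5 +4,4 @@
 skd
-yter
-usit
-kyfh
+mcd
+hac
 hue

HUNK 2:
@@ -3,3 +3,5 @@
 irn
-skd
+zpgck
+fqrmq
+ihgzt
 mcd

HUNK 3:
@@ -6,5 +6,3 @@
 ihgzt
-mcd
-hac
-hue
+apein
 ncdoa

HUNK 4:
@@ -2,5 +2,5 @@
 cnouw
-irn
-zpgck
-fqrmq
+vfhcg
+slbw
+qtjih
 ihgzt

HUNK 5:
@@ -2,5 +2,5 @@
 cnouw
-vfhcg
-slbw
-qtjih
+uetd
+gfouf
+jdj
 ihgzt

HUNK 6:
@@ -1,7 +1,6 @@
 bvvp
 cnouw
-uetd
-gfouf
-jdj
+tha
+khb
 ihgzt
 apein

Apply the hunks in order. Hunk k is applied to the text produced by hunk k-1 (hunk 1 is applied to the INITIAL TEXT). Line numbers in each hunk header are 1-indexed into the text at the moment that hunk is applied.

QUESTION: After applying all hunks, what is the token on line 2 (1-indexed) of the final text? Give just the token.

Answer: cnouw

Derivation:
Hunk 1: at line 4 remove [yter,usit,kyfh] add [mcd,hac] -> 8 lines: bvvp cnouw irn skd mcd hac hue ncdoa
Hunk 2: at line 3 remove [skd] add [zpgck,fqrmq,ihgzt] -> 10 lines: bvvp cnouw irn zpgck fqrmq ihgzt mcd hac hue ncdoa
Hunk 3: at line 6 remove [mcd,hac,hue] add [apein] -> 8 lines: bvvp cnouw irn zpgck fqrmq ihgzt apein ncdoa
Hunk 4: at line 2 remove [irn,zpgck,fqrmq] add [vfhcg,slbw,qtjih] -> 8 lines: bvvp cnouw vfhcg slbw qtjih ihgzt apein ncdoa
Hunk 5: at line 2 remove [vfhcg,slbw,qtjih] add [uetd,gfouf,jdj] -> 8 lines: bvvp cnouw uetd gfouf jdj ihgzt apein ncdoa
Hunk 6: at line 1 remove [uetd,gfouf,jdj] add [tha,khb] -> 7 lines: bvvp cnouw tha khb ihgzt apein ncdoa
Final line 2: cnouw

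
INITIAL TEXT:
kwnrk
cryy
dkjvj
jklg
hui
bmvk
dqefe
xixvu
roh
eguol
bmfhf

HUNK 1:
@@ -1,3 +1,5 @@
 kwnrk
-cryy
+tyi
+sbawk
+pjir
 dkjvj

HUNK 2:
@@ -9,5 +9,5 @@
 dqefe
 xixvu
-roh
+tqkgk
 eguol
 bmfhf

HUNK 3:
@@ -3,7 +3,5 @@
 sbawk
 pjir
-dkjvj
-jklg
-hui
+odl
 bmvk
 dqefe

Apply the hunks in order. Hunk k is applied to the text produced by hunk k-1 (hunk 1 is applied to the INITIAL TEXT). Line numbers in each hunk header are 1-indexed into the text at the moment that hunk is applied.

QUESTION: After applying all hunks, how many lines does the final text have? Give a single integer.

Answer: 11

Derivation:
Hunk 1: at line 1 remove [cryy] add [tyi,sbawk,pjir] -> 13 lines: kwnrk tyi sbawk pjir dkjvj jklg hui bmvk dqefe xixvu roh eguol bmfhf
Hunk 2: at line 9 remove [roh] add [tqkgk] -> 13 lines: kwnrk tyi sbawk pjir dkjvj jklg hui bmvk dqefe xixvu tqkgk eguol bmfhf
Hunk 3: at line 3 remove [dkjvj,jklg,hui] add [odl] -> 11 lines: kwnrk tyi sbawk pjir odl bmvk dqefe xixvu tqkgk eguol bmfhf
Final line count: 11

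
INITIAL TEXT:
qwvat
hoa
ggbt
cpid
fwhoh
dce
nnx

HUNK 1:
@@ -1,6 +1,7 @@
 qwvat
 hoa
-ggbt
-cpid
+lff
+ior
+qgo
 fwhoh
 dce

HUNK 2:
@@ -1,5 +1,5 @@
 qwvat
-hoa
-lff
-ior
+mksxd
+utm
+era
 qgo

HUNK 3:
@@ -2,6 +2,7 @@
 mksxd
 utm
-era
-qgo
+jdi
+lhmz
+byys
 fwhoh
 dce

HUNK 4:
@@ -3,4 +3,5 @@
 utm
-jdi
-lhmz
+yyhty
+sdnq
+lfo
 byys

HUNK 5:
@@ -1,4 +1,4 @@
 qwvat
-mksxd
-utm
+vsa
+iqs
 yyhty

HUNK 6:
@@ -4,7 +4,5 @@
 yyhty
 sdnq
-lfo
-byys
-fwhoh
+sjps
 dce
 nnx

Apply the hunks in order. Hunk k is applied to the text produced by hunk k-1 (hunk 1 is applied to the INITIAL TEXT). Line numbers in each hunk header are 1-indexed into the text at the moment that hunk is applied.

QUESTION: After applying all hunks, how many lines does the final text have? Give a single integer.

Answer: 8

Derivation:
Hunk 1: at line 1 remove [ggbt,cpid] add [lff,ior,qgo] -> 8 lines: qwvat hoa lff ior qgo fwhoh dce nnx
Hunk 2: at line 1 remove [hoa,lff,ior] add [mksxd,utm,era] -> 8 lines: qwvat mksxd utm era qgo fwhoh dce nnx
Hunk 3: at line 2 remove [era,qgo] add [jdi,lhmz,byys] -> 9 lines: qwvat mksxd utm jdi lhmz byys fwhoh dce nnx
Hunk 4: at line 3 remove [jdi,lhmz] add [yyhty,sdnq,lfo] -> 10 lines: qwvat mksxd utm yyhty sdnq lfo byys fwhoh dce nnx
Hunk 5: at line 1 remove [mksxd,utm] add [vsa,iqs] -> 10 lines: qwvat vsa iqs yyhty sdnq lfo byys fwhoh dce nnx
Hunk 6: at line 4 remove [lfo,byys,fwhoh] add [sjps] -> 8 lines: qwvat vsa iqs yyhty sdnq sjps dce nnx
Final line count: 8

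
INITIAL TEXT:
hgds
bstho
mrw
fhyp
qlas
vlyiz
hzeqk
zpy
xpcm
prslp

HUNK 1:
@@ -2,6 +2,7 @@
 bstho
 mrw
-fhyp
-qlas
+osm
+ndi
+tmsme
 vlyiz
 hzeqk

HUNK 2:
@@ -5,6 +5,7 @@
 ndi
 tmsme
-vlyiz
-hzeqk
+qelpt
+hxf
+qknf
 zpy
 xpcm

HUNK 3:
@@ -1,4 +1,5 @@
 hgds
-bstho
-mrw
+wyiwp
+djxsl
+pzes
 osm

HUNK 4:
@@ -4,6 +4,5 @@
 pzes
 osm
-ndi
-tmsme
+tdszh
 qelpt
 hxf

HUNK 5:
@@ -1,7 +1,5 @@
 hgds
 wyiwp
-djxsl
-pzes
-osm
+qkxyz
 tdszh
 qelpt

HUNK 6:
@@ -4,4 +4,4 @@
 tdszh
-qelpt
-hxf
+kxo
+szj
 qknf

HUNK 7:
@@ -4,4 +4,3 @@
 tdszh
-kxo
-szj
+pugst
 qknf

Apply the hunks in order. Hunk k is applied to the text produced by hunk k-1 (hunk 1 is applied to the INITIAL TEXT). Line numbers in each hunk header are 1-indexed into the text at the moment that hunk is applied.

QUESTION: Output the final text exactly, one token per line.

Hunk 1: at line 2 remove [fhyp,qlas] add [osm,ndi,tmsme] -> 11 lines: hgds bstho mrw osm ndi tmsme vlyiz hzeqk zpy xpcm prslp
Hunk 2: at line 5 remove [vlyiz,hzeqk] add [qelpt,hxf,qknf] -> 12 lines: hgds bstho mrw osm ndi tmsme qelpt hxf qknf zpy xpcm prslp
Hunk 3: at line 1 remove [bstho,mrw] add [wyiwp,djxsl,pzes] -> 13 lines: hgds wyiwp djxsl pzes osm ndi tmsme qelpt hxf qknf zpy xpcm prslp
Hunk 4: at line 4 remove [ndi,tmsme] add [tdszh] -> 12 lines: hgds wyiwp djxsl pzes osm tdszh qelpt hxf qknf zpy xpcm prslp
Hunk 5: at line 1 remove [djxsl,pzes,osm] add [qkxyz] -> 10 lines: hgds wyiwp qkxyz tdszh qelpt hxf qknf zpy xpcm prslp
Hunk 6: at line 4 remove [qelpt,hxf] add [kxo,szj] -> 10 lines: hgds wyiwp qkxyz tdszh kxo szj qknf zpy xpcm prslp
Hunk 7: at line 4 remove [kxo,szj] add [pugst] -> 9 lines: hgds wyiwp qkxyz tdszh pugst qknf zpy xpcm prslp

Answer: hgds
wyiwp
qkxyz
tdszh
pugst
qknf
zpy
xpcm
prslp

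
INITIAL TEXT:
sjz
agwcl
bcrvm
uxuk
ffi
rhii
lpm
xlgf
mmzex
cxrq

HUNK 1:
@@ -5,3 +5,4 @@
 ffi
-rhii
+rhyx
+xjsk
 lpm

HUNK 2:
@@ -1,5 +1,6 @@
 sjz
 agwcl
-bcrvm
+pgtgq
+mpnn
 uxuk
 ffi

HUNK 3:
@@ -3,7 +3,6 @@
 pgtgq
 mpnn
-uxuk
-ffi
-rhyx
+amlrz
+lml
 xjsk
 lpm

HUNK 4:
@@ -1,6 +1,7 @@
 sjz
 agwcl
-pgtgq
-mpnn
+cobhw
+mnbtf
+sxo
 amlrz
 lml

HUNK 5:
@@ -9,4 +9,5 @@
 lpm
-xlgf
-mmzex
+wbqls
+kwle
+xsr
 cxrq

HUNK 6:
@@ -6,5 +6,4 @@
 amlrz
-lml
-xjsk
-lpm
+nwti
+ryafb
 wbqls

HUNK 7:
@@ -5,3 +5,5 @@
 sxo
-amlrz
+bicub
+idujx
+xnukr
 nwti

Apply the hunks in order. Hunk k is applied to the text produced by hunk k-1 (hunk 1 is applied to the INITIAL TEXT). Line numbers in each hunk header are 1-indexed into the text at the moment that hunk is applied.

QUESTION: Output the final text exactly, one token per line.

Hunk 1: at line 5 remove [rhii] add [rhyx,xjsk] -> 11 lines: sjz agwcl bcrvm uxuk ffi rhyx xjsk lpm xlgf mmzex cxrq
Hunk 2: at line 1 remove [bcrvm] add [pgtgq,mpnn] -> 12 lines: sjz agwcl pgtgq mpnn uxuk ffi rhyx xjsk lpm xlgf mmzex cxrq
Hunk 3: at line 3 remove [uxuk,ffi,rhyx] add [amlrz,lml] -> 11 lines: sjz agwcl pgtgq mpnn amlrz lml xjsk lpm xlgf mmzex cxrq
Hunk 4: at line 1 remove [pgtgq,mpnn] add [cobhw,mnbtf,sxo] -> 12 lines: sjz agwcl cobhw mnbtf sxo amlrz lml xjsk lpm xlgf mmzex cxrq
Hunk 5: at line 9 remove [xlgf,mmzex] add [wbqls,kwle,xsr] -> 13 lines: sjz agwcl cobhw mnbtf sxo amlrz lml xjsk lpm wbqls kwle xsr cxrq
Hunk 6: at line 6 remove [lml,xjsk,lpm] add [nwti,ryafb] -> 12 lines: sjz agwcl cobhw mnbtf sxo amlrz nwti ryafb wbqls kwle xsr cxrq
Hunk 7: at line 5 remove [amlrz] add [bicub,idujx,xnukr] -> 14 lines: sjz agwcl cobhw mnbtf sxo bicub idujx xnukr nwti ryafb wbqls kwle xsr cxrq

Answer: sjz
agwcl
cobhw
mnbtf
sxo
bicub
idujx
xnukr
nwti
ryafb
wbqls
kwle
xsr
cxrq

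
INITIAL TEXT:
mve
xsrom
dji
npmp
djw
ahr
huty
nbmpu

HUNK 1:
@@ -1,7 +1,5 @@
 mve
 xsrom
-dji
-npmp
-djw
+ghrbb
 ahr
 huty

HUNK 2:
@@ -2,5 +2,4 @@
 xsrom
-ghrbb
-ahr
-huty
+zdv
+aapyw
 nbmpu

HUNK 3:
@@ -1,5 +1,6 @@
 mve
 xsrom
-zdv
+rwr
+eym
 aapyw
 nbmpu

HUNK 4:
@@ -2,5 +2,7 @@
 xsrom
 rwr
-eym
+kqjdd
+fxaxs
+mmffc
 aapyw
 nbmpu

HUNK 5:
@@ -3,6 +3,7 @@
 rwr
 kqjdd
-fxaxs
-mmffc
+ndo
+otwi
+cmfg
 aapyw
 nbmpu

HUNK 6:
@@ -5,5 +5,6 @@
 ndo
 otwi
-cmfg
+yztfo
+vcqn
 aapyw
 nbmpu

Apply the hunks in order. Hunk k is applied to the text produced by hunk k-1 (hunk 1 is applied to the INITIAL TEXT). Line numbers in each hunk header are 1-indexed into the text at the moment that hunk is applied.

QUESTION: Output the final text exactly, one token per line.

Hunk 1: at line 1 remove [dji,npmp,djw] add [ghrbb] -> 6 lines: mve xsrom ghrbb ahr huty nbmpu
Hunk 2: at line 2 remove [ghrbb,ahr,huty] add [zdv,aapyw] -> 5 lines: mve xsrom zdv aapyw nbmpu
Hunk 3: at line 1 remove [zdv] add [rwr,eym] -> 6 lines: mve xsrom rwr eym aapyw nbmpu
Hunk 4: at line 2 remove [eym] add [kqjdd,fxaxs,mmffc] -> 8 lines: mve xsrom rwr kqjdd fxaxs mmffc aapyw nbmpu
Hunk 5: at line 3 remove [fxaxs,mmffc] add [ndo,otwi,cmfg] -> 9 lines: mve xsrom rwr kqjdd ndo otwi cmfg aapyw nbmpu
Hunk 6: at line 5 remove [cmfg] add [yztfo,vcqn] -> 10 lines: mve xsrom rwr kqjdd ndo otwi yztfo vcqn aapyw nbmpu

Answer: mve
xsrom
rwr
kqjdd
ndo
otwi
yztfo
vcqn
aapyw
nbmpu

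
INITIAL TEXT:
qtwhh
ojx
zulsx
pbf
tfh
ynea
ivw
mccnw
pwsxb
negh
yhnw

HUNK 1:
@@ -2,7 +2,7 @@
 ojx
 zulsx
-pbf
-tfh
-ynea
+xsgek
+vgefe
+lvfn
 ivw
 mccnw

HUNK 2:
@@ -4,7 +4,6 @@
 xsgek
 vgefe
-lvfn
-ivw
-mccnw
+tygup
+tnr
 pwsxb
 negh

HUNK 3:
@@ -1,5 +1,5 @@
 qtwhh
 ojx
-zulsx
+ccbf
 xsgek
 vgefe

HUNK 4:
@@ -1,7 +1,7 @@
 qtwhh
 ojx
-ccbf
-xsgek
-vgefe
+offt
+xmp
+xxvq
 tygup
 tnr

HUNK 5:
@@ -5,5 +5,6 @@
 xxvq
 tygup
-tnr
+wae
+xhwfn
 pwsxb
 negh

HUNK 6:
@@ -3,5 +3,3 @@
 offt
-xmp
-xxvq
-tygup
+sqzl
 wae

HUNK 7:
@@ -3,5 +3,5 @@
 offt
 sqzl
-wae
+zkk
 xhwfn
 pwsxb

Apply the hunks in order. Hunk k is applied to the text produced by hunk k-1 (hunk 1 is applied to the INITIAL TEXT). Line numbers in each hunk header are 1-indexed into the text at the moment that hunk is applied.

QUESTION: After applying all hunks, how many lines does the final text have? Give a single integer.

Answer: 9

Derivation:
Hunk 1: at line 2 remove [pbf,tfh,ynea] add [xsgek,vgefe,lvfn] -> 11 lines: qtwhh ojx zulsx xsgek vgefe lvfn ivw mccnw pwsxb negh yhnw
Hunk 2: at line 4 remove [lvfn,ivw,mccnw] add [tygup,tnr] -> 10 lines: qtwhh ojx zulsx xsgek vgefe tygup tnr pwsxb negh yhnw
Hunk 3: at line 1 remove [zulsx] add [ccbf] -> 10 lines: qtwhh ojx ccbf xsgek vgefe tygup tnr pwsxb negh yhnw
Hunk 4: at line 1 remove [ccbf,xsgek,vgefe] add [offt,xmp,xxvq] -> 10 lines: qtwhh ojx offt xmp xxvq tygup tnr pwsxb negh yhnw
Hunk 5: at line 5 remove [tnr] add [wae,xhwfn] -> 11 lines: qtwhh ojx offt xmp xxvq tygup wae xhwfn pwsxb negh yhnw
Hunk 6: at line 3 remove [xmp,xxvq,tygup] add [sqzl] -> 9 lines: qtwhh ojx offt sqzl wae xhwfn pwsxb negh yhnw
Hunk 7: at line 3 remove [wae] add [zkk] -> 9 lines: qtwhh ojx offt sqzl zkk xhwfn pwsxb negh yhnw
Final line count: 9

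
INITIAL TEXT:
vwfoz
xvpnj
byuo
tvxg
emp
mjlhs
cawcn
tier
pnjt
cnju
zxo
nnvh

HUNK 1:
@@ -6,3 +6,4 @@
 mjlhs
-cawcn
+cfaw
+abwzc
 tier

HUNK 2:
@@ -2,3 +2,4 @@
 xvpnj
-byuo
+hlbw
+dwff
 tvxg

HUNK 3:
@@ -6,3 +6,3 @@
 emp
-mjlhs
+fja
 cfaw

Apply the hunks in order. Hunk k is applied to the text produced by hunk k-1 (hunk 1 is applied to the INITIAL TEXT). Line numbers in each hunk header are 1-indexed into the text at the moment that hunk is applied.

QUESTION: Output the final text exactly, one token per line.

Answer: vwfoz
xvpnj
hlbw
dwff
tvxg
emp
fja
cfaw
abwzc
tier
pnjt
cnju
zxo
nnvh

Derivation:
Hunk 1: at line 6 remove [cawcn] add [cfaw,abwzc] -> 13 lines: vwfoz xvpnj byuo tvxg emp mjlhs cfaw abwzc tier pnjt cnju zxo nnvh
Hunk 2: at line 2 remove [byuo] add [hlbw,dwff] -> 14 lines: vwfoz xvpnj hlbw dwff tvxg emp mjlhs cfaw abwzc tier pnjt cnju zxo nnvh
Hunk 3: at line 6 remove [mjlhs] add [fja] -> 14 lines: vwfoz xvpnj hlbw dwff tvxg emp fja cfaw abwzc tier pnjt cnju zxo nnvh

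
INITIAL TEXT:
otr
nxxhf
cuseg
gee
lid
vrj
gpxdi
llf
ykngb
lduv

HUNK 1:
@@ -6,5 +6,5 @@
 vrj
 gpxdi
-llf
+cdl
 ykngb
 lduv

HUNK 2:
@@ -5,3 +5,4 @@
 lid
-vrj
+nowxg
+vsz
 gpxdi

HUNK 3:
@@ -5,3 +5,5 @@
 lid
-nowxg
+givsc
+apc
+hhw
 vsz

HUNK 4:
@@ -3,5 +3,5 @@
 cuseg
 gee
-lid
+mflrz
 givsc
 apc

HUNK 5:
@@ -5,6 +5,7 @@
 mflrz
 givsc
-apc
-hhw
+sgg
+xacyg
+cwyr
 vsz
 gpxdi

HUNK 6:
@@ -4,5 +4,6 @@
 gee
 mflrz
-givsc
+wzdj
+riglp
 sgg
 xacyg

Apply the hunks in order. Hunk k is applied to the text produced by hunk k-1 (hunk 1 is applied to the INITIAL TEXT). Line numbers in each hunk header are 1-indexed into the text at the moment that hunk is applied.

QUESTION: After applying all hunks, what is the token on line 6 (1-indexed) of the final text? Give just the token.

Hunk 1: at line 6 remove [llf] add [cdl] -> 10 lines: otr nxxhf cuseg gee lid vrj gpxdi cdl ykngb lduv
Hunk 2: at line 5 remove [vrj] add [nowxg,vsz] -> 11 lines: otr nxxhf cuseg gee lid nowxg vsz gpxdi cdl ykngb lduv
Hunk 3: at line 5 remove [nowxg] add [givsc,apc,hhw] -> 13 lines: otr nxxhf cuseg gee lid givsc apc hhw vsz gpxdi cdl ykngb lduv
Hunk 4: at line 3 remove [lid] add [mflrz] -> 13 lines: otr nxxhf cuseg gee mflrz givsc apc hhw vsz gpxdi cdl ykngb lduv
Hunk 5: at line 5 remove [apc,hhw] add [sgg,xacyg,cwyr] -> 14 lines: otr nxxhf cuseg gee mflrz givsc sgg xacyg cwyr vsz gpxdi cdl ykngb lduv
Hunk 6: at line 4 remove [givsc] add [wzdj,riglp] -> 15 lines: otr nxxhf cuseg gee mflrz wzdj riglp sgg xacyg cwyr vsz gpxdi cdl ykngb lduv
Final line 6: wzdj

Answer: wzdj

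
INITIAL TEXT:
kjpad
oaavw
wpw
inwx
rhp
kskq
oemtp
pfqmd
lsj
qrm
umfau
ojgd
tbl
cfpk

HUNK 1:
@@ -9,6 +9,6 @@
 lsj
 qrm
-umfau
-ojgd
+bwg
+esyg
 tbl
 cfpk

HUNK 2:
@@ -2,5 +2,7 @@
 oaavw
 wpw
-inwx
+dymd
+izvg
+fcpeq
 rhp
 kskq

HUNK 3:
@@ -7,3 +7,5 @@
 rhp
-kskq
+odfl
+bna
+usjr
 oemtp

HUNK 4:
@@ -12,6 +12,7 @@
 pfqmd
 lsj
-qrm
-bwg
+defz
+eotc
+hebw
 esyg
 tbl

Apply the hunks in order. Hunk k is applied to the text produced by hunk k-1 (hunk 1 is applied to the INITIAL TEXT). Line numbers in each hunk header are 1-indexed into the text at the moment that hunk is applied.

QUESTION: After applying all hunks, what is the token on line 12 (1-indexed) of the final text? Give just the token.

Answer: pfqmd

Derivation:
Hunk 1: at line 9 remove [umfau,ojgd] add [bwg,esyg] -> 14 lines: kjpad oaavw wpw inwx rhp kskq oemtp pfqmd lsj qrm bwg esyg tbl cfpk
Hunk 2: at line 2 remove [inwx] add [dymd,izvg,fcpeq] -> 16 lines: kjpad oaavw wpw dymd izvg fcpeq rhp kskq oemtp pfqmd lsj qrm bwg esyg tbl cfpk
Hunk 3: at line 7 remove [kskq] add [odfl,bna,usjr] -> 18 lines: kjpad oaavw wpw dymd izvg fcpeq rhp odfl bna usjr oemtp pfqmd lsj qrm bwg esyg tbl cfpk
Hunk 4: at line 12 remove [qrm,bwg] add [defz,eotc,hebw] -> 19 lines: kjpad oaavw wpw dymd izvg fcpeq rhp odfl bna usjr oemtp pfqmd lsj defz eotc hebw esyg tbl cfpk
Final line 12: pfqmd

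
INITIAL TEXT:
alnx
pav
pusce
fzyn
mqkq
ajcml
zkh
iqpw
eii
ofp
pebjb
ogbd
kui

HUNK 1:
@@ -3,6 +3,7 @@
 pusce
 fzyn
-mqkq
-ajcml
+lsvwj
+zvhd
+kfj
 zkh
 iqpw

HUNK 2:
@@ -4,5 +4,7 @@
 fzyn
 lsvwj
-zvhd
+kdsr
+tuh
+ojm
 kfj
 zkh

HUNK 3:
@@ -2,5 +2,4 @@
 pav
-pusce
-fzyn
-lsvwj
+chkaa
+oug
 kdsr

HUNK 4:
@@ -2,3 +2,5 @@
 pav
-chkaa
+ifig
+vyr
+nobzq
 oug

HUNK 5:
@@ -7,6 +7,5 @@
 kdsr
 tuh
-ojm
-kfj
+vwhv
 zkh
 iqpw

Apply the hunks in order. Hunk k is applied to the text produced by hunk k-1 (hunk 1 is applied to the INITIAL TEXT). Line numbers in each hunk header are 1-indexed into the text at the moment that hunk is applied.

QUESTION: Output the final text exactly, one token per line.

Hunk 1: at line 3 remove [mqkq,ajcml] add [lsvwj,zvhd,kfj] -> 14 lines: alnx pav pusce fzyn lsvwj zvhd kfj zkh iqpw eii ofp pebjb ogbd kui
Hunk 2: at line 4 remove [zvhd] add [kdsr,tuh,ojm] -> 16 lines: alnx pav pusce fzyn lsvwj kdsr tuh ojm kfj zkh iqpw eii ofp pebjb ogbd kui
Hunk 3: at line 2 remove [pusce,fzyn,lsvwj] add [chkaa,oug] -> 15 lines: alnx pav chkaa oug kdsr tuh ojm kfj zkh iqpw eii ofp pebjb ogbd kui
Hunk 4: at line 2 remove [chkaa] add [ifig,vyr,nobzq] -> 17 lines: alnx pav ifig vyr nobzq oug kdsr tuh ojm kfj zkh iqpw eii ofp pebjb ogbd kui
Hunk 5: at line 7 remove [ojm,kfj] add [vwhv] -> 16 lines: alnx pav ifig vyr nobzq oug kdsr tuh vwhv zkh iqpw eii ofp pebjb ogbd kui

Answer: alnx
pav
ifig
vyr
nobzq
oug
kdsr
tuh
vwhv
zkh
iqpw
eii
ofp
pebjb
ogbd
kui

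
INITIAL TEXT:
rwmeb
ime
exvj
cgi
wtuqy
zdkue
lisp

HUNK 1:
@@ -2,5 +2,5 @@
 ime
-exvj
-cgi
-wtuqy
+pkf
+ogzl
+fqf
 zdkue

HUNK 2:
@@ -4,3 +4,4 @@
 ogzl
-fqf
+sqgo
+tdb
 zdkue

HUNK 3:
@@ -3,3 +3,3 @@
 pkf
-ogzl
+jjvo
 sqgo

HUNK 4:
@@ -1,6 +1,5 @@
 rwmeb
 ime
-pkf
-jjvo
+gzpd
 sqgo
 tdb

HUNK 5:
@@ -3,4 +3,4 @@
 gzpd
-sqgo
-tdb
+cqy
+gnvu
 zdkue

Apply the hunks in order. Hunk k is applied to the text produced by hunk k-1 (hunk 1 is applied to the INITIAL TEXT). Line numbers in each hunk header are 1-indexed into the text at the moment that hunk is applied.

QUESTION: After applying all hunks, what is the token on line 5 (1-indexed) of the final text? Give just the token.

Answer: gnvu

Derivation:
Hunk 1: at line 2 remove [exvj,cgi,wtuqy] add [pkf,ogzl,fqf] -> 7 lines: rwmeb ime pkf ogzl fqf zdkue lisp
Hunk 2: at line 4 remove [fqf] add [sqgo,tdb] -> 8 lines: rwmeb ime pkf ogzl sqgo tdb zdkue lisp
Hunk 3: at line 3 remove [ogzl] add [jjvo] -> 8 lines: rwmeb ime pkf jjvo sqgo tdb zdkue lisp
Hunk 4: at line 1 remove [pkf,jjvo] add [gzpd] -> 7 lines: rwmeb ime gzpd sqgo tdb zdkue lisp
Hunk 5: at line 3 remove [sqgo,tdb] add [cqy,gnvu] -> 7 lines: rwmeb ime gzpd cqy gnvu zdkue lisp
Final line 5: gnvu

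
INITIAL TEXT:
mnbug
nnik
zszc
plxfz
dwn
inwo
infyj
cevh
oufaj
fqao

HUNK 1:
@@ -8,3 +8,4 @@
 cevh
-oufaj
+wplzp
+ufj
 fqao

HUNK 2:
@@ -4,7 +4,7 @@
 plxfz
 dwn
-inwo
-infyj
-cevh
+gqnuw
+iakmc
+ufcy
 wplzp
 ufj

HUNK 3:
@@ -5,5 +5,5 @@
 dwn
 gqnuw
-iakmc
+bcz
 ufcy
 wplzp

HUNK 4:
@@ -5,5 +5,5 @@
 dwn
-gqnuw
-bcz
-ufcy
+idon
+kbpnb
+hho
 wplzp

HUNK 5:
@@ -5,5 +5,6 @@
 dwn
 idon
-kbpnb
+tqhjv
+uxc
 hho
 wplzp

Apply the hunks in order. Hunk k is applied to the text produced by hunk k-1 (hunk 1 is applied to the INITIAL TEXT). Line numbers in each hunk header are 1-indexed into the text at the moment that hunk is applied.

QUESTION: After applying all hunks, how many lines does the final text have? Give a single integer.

Answer: 12

Derivation:
Hunk 1: at line 8 remove [oufaj] add [wplzp,ufj] -> 11 lines: mnbug nnik zszc plxfz dwn inwo infyj cevh wplzp ufj fqao
Hunk 2: at line 4 remove [inwo,infyj,cevh] add [gqnuw,iakmc,ufcy] -> 11 lines: mnbug nnik zszc plxfz dwn gqnuw iakmc ufcy wplzp ufj fqao
Hunk 3: at line 5 remove [iakmc] add [bcz] -> 11 lines: mnbug nnik zszc plxfz dwn gqnuw bcz ufcy wplzp ufj fqao
Hunk 4: at line 5 remove [gqnuw,bcz,ufcy] add [idon,kbpnb,hho] -> 11 lines: mnbug nnik zszc plxfz dwn idon kbpnb hho wplzp ufj fqao
Hunk 5: at line 5 remove [kbpnb] add [tqhjv,uxc] -> 12 lines: mnbug nnik zszc plxfz dwn idon tqhjv uxc hho wplzp ufj fqao
Final line count: 12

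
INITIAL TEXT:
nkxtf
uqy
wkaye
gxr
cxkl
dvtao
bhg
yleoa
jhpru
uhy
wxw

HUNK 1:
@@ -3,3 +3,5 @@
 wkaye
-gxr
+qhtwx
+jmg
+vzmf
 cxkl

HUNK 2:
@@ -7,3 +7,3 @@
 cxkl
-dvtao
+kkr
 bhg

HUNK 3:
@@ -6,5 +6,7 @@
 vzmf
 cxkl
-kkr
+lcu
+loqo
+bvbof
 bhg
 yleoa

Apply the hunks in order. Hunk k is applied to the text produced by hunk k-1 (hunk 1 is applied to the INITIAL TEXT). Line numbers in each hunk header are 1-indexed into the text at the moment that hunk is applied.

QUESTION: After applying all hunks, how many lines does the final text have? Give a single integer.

Answer: 15

Derivation:
Hunk 1: at line 3 remove [gxr] add [qhtwx,jmg,vzmf] -> 13 lines: nkxtf uqy wkaye qhtwx jmg vzmf cxkl dvtao bhg yleoa jhpru uhy wxw
Hunk 2: at line 7 remove [dvtao] add [kkr] -> 13 lines: nkxtf uqy wkaye qhtwx jmg vzmf cxkl kkr bhg yleoa jhpru uhy wxw
Hunk 3: at line 6 remove [kkr] add [lcu,loqo,bvbof] -> 15 lines: nkxtf uqy wkaye qhtwx jmg vzmf cxkl lcu loqo bvbof bhg yleoa jhpru uhy wxw
Final line count: 15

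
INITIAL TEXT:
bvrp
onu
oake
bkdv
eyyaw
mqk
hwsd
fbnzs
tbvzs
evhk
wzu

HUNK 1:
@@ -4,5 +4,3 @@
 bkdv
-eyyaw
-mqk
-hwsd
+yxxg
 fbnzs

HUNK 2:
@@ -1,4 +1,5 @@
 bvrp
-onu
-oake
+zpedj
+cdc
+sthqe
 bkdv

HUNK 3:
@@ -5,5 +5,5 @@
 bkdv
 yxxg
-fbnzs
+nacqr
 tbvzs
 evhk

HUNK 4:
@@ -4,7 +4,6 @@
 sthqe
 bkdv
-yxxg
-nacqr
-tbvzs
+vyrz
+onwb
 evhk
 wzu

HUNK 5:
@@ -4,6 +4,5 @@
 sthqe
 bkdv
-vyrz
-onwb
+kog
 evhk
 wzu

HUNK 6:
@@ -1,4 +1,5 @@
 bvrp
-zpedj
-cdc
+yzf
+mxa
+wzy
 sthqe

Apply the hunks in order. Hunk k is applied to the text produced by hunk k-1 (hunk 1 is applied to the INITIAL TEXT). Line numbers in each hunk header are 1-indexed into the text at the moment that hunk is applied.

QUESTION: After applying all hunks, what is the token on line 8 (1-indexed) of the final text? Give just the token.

Answer: evhk

Derivation:
Hunk 1: at line 4 remove [eyyaw,mqk,hwsd] add [yxxg] -> 9 lines: bvrp onu oake bkdv yxxg fbnzs tbvzs evhk wzu
Hunk 2: at line 1 remove [onu,oake] add [zpedj,cdc,sthqe] -> 10 lines: bvrp zpedj cdc sthqe bkdv yxxg fbnzs tbvzs evhk wzu
Hunk 3: at line 5 remove [fbnzs] add [nacqr] -> 10 lines: bvrp zpedj cdc sthqe bkdv yxxg nacqr tbvzs evhk wzu
Hunk 4: at line 4 remove [yxxg,nacqr,tbvzs] add [vyrz,onwb] -> 9 lines: bvrp zpedj cdc sthqe bkdv vyrz onwb evhk wzu
Hunk 5: at line 4 remove [vyrz,onwb] add [kog] -> 8 lines: bvrp zpedj cdc sthqe bkdv kog evhk wzu
Hunk 6: at line 1 remove [zpedj,cdc] add [yzf,mxa,wzy] -> 9 lines: bvrp yzf mxa wzy sthqe bkdv kog evhk wzu
Final line 8: evhk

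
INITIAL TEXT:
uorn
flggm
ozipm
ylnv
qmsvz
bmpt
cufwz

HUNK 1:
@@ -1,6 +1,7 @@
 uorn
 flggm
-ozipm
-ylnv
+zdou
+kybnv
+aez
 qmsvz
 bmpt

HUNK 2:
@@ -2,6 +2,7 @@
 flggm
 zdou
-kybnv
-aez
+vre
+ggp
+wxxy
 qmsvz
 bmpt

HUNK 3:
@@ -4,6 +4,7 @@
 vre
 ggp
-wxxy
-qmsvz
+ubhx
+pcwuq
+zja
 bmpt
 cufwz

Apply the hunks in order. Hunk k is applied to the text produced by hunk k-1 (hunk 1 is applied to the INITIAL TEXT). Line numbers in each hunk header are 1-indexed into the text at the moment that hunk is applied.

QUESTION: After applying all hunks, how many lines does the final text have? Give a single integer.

Answer: 10

Derivation:
Hunk 1: at line 1 remove [ozipm,ylnv] add [zdou,kybnv,aez] -> 8 lines: uorn flggm zdou kybnv aez qmsvz bmpt cufwz
Hunk 2: at line 2 remove [kybnv,aez] add [vre,ggp,wxxy] -> 9 lines: uorn flggm zdou vre ggp wxxy qmsvz bmpt cufwz
Hunk 3: at line 4 remove [wxxy,qmsvz] add [ubhx,pcwuq,zja] -> 10 lines: uorn flggm zdou vre ggp ubhx pcwuq zja bmpt cufwz
Final line count: 10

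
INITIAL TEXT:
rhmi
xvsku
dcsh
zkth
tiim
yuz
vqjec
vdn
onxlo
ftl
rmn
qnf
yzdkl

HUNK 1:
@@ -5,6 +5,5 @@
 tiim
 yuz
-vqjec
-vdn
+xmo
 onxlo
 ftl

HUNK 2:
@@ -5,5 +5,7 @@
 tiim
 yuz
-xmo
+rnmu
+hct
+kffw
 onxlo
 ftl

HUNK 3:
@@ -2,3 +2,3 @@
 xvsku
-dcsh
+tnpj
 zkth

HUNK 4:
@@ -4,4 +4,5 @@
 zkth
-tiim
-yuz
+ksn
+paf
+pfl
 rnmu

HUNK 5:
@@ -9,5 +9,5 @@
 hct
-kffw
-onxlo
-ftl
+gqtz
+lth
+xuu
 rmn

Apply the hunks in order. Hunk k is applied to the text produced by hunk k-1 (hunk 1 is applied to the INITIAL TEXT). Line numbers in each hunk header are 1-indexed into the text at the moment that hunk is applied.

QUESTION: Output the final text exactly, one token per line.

Answer: rhmi
xvsku
tnpj
zkth
ksn
paf
pfl
rnmu
hct
gqtz
lth
xuu
rmn
qnf
yzdkl

Derivation:
Hunk 1: at line 5 remove [vqjec,vdn] add [xmo] -> 12 lines: rhmi xvsku dcsh zkth tiim yuz xmo onxlo ftl rmn qnf yzdkl
Hunk 2: at line 5 remove [xmo] add [rnmu,hct,kffw] -> 14 lines: rhmi xvsku dcsh zkth tiim yuz rnmu hct kffw onxlo ftl rmn qnf yzdkl
Hunk 3: at line 2 remove [dcsh] add [tnpj] -> 14 lines: rhmi xvsku tnpj zkth tiim yuz rnmu hct kffw onxlo ftl rmn qnf yzdkl
Hunk 4: at line 4 remove [tiim,yuz] add [ksn,paf,pfl] -> 15 lines: rhmi xvsku tnpj zkth ksn paf pfl rnmu hct kffw onxlo ftl rmn qnf yzdkl
Hunk 5: at line 9 remove [kffw,onxlo,ftl] add [gqtz,lth,xuu] -> 15 lines: rhmi xvsku tnpj zkth ksn paf pfl rnmu hct gqtz lth xuu rmn qnf yzdkl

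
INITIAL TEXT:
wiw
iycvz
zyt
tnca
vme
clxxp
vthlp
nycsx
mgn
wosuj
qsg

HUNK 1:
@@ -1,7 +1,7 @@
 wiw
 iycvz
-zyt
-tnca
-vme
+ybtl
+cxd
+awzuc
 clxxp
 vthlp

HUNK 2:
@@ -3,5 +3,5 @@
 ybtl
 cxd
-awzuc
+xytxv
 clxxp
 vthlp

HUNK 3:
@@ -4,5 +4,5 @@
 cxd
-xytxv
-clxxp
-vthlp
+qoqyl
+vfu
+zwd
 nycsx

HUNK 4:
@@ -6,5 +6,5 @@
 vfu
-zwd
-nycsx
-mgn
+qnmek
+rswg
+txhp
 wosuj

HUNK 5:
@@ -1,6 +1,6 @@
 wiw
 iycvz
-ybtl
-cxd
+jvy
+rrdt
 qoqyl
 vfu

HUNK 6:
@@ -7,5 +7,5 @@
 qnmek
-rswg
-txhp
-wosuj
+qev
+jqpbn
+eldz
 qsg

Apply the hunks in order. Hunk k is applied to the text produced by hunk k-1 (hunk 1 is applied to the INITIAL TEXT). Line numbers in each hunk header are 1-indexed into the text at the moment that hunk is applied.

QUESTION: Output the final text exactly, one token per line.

Answer: wiw
iycvz
jvy
rrdt
qoqyl
vfu
qnmek
qev
jqpbn
eldz
qsg

Derivation:
Hunk 1: at line 1 remove [zyt,tnca,vme] add [ybtl,cxd,awzuc] -> 11 lines: wiw iycvz ybtl cxd awzuc clxxp vthlp nycsx mgn wosuj qsg
Hunk 2: at line 3 remove [awzuc] add [xytxv] -> 11 lines: wiw iycvz ybtl cxd xytxv clxxp vthlp nycsx mgn wosuj qsg
Hunk 3: at line 4 remove [xytxv,clxxp,vthlp] add [qoqyl,vfu,zwd] -> 11 lines: wiw iycvz ybtl cxd qoqyl vfu zwd nycsx mgn wosuj qsg
Hunk 4: at line 6 remove [zwd,nycsx,mgn] add [qnmek,rswg,txhp] -> 11 lines: wiw iycvz ybtl cxd qoqyl vfu qnmek rswg txhp wosuj qsg
Hunk 5: at line 1 remove [ybtl,cxd] add [jvy,rrdt] -> 11 lines: wiw iycvz jvy rrdt qoqyl vfu qnmek rswg txhp wosuj qsg
Hunk 6: at line 7 remove [rswg,txhp,wosuj] add [qev,jqpbn,eldz] -> 11 lines: wiw iycvz jvy rrdt qoqyl vfu qnmek qev jqpbn eldz qsg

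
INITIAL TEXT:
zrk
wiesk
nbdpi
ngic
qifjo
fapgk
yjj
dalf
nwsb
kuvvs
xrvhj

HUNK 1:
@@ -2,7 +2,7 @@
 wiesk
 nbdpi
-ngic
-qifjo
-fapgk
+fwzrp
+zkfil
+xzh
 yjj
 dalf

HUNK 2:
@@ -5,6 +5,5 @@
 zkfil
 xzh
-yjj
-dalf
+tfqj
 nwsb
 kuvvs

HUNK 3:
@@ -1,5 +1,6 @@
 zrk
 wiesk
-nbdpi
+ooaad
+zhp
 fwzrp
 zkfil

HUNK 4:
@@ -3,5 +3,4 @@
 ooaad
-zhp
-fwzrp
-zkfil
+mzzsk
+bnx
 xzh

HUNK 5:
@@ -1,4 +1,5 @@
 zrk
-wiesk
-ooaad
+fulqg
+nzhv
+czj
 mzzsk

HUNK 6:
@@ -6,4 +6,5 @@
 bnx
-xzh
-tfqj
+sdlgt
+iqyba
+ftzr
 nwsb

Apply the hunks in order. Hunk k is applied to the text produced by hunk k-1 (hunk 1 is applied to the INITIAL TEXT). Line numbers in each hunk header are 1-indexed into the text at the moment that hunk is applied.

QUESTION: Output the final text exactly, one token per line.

Answer: zrk
fulqg
nzhv
czj
mzzsk
bnx
sdlgt
iqyba
ftzr
nwsb
kuvvs
xrvhj

Derivation:
Hunk 1: at line 2 remove [ngic,qifjo,fapgk] add [fwzrp,zkfil,xzh] -> 11 lines: zrk wiesk nbdpi fwzrp zkfil xzh yjj dalf nwsb kuvvs xrvhj
Hunk 2: at line 5 remove [yjj,dalf] add [tfqj] -> 10 lines: zrk wiesk nbdpi fwzrp zkfil xzh tfqj nwsb kuvvs xrvhj
Hunk 3: at line 1 remove [nbdpi] add [ooaad,zhp] -> 11 lines: zrk wiesk ooaad zhp fwzrp zkfil xzh tfqj nwsb kuvvs xrvhj
Hunk 4: at line 3 remove [zhp,fwzrp,zkfil] add [mzzsk,bnx] -> 10 lines: zrk wiesk ooaad mzzsk bnx xzh tfqj nwsb kuvvs xrvhj
Hunk 5: at line 1 remove [wiesk,ooaad] add [fulqg,nzhv,czj] -> 11 lines: zrk fulqg nzhv czj mzzsk bnx xzh tfqj nwsb kuvvs xrvhj
Hunk 6: at line 6 remove [xzh,tfqj] add [sdlgt,iqyba,ftzr] -> 12 lines: zrk fulqg nzhv czj mzzsk bnx sdlgt iqyba ftzr nwsb kuvvs xrvhj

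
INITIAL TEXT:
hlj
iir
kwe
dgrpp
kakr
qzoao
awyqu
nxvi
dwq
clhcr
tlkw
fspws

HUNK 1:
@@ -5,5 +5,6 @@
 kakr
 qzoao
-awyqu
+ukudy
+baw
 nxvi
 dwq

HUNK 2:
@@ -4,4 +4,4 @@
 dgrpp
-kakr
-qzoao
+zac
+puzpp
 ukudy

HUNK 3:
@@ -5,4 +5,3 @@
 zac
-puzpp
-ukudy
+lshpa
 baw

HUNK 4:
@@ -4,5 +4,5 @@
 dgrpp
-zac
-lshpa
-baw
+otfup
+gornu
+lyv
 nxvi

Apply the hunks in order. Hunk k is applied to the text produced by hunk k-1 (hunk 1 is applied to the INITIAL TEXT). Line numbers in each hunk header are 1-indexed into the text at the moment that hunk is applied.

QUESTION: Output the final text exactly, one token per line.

Hunk 1: at line 5 remove [awyqu] add [ukudy,baw] -> 13 lines: hlj iir kwe dgrpp kakr qzoao ukudy baw nxvi dwq clhcr tlkw fspws
Hunk 2: at line 4 remove [kakr,qzoao] add [zac,puzpp] -> 13 lines: hlj iir kwe dgrpp zac puzpp ukudy baw nxvi dwq clhcr tlkw fspws
Hunk 3: at line 5 remove [puzpp,ukudy] add [lshpa] -> 12 lines: hlj iir kwe dgrpp zac lshpa baw nxvi dwq clhcr tlkw fspws
Hunk 4: at line 4 remove [zac,lshpa,baw] add [otfup,gornu,lyv] -> 12 lines: hlj iir kwe dgrpp otfup gornu lyv nxvi dwq clhcr tlkw fspws

Answer: hlj
iir
kwe
dgrpp
otfup
gornu
lyv
nxvi
dwq
clhcr
tlkw
fspws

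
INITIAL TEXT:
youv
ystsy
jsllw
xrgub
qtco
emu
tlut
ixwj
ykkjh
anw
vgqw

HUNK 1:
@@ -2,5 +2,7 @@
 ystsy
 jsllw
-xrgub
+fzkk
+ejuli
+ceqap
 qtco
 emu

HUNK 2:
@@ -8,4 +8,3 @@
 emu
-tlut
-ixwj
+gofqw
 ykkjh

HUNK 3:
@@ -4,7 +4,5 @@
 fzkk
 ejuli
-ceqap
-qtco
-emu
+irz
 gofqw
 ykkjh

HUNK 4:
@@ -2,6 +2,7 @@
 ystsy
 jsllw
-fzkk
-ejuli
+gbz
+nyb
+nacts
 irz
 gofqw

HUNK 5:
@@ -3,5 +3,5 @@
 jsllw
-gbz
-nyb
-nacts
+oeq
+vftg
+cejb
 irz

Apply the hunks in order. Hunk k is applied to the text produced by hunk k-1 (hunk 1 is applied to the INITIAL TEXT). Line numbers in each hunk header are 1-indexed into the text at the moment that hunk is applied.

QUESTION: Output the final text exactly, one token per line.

Hunk 1: at line 2 remove [xrgub] add [fzkk,ejuli,ceqap] -> 13 lines: youv ystsy jsllw fzkk ejuli ceqap qtco emu tlut ixwj ykkjh anw vgqw
Hunk 2: at line 8 remove [tlut,ixwj] add [gofqw] -> 12 lines: youv ystsy jsllw fzkk ejuli ceqap qtco emu gofqw ykkjh anw vgqw
Hunk 3: at line 4 remove [ceqap,qtco,emu] add [irz] -> 10 lines: youv ystsy jsllw fzkk ejuli irz gofqw ykkjh anw vgqw
Hunk 4: at line 2 remove [fzkk,ejuli] add [gbz,nyb,nacts] -> 11 lines: youv ystsy jsllw gbz nyb nacts irz gofqw ykkjh anw vgqw
Hunk 5: at line 3 remove [gbz,nyb,nacts] add [oeq,vftg,cejb] -> 11 lines: youv ystsy jsllw oeq vftg cejb irz gofqw ykkjh anw vgqw

Answer: youv
ystsy
jsllw
oeq
vftg
cejb
irz
gofqw
ykkjh
anw
vgqw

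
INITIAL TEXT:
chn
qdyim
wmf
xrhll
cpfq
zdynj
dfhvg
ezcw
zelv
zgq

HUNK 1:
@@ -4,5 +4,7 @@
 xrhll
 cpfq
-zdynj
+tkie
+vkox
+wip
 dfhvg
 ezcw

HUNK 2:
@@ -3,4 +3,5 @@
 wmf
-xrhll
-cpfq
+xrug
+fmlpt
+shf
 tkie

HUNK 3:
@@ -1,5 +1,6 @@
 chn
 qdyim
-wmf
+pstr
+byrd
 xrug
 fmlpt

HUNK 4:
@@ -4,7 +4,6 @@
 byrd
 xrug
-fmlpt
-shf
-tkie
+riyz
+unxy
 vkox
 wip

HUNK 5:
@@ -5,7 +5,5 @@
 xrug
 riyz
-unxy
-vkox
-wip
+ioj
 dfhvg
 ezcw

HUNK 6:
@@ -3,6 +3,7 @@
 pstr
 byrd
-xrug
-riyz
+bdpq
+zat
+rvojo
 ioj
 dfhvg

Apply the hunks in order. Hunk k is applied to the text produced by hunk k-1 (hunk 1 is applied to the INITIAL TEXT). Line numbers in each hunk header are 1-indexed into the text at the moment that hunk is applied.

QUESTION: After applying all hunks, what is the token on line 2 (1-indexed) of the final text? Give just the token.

Answer: qdyim

Derivation:
Hunk 1: at line 4 remove [zdynj] add [tkie,vkox,wip] -> 12 lines: chn qdyim wmf xrhll cpfq tkie vkox wip dfhvg ezcw zelv zgq
Hunk 2: at line 3 remove [xrhll,cpfq] add [xrug,fmlpt,shf] -> 13 lines: chn qdyim wmf xrug fmlpt shf tkie vkox wip dfhvg ezcw zelv zgq
Hunk 3: at line 1 remove [wmf] add [pstr,byrd] -> 14 lines: chn qdyim pstr byrd xrug fmlpt shf tkie vkox wip dfhvg ezcw zelv zgq
Hunk 4: at line 4 remove [fmlpt,shf,tkie] add [riyz,unxy] -> 13 lines: chn qdyim pstr byrd xrug riyz unxy vkox wip dfhvg ezcw zelv zgq
Hunk 5: at line 5 remove [unxy,vkox,wip] add [ioj] -> 11 lines: chn qdyim pstr byrd xrug riyz ioj dfhvg ezcw zelv zgq
Hunk 6: at line 3 remove [xrug,riyz] add [bdpq,zat,rvojo] -> 12 lines: chn qdyim pstr byrd bdpq zat rvojo ioj dfhvg ezcw zelv zgq
Final line 2: qdyim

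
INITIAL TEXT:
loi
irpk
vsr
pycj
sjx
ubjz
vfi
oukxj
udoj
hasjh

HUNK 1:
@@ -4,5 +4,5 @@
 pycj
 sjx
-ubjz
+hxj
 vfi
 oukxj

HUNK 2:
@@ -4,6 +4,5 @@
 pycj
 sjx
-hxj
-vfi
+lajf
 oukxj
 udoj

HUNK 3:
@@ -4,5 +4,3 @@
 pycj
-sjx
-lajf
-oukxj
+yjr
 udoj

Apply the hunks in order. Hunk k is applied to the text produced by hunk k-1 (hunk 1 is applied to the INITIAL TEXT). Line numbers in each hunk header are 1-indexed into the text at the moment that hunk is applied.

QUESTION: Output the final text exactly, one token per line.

Answer: loi
irpk
vsr
pycj
yjr
udoj
hasjh

Derivation:
Hunk 1: at line 4 remove [ubjz] add [hxj] -> 10 lines: loi irpk vsr pycj sjx hxj vfi oukxj udoj hasjh
Hunk 2: at line 4 remove [hxj,vfi] add [lajf] -> 9 lines: loi irpk vsr pycj sjx lajf oukxj udoj hasjh
Hunk 3: at line 4 remove [sjx,lajf,oukxj] add [yjr] -> 7 lines: loi irpk vsr pycj yjr udoj hasjh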